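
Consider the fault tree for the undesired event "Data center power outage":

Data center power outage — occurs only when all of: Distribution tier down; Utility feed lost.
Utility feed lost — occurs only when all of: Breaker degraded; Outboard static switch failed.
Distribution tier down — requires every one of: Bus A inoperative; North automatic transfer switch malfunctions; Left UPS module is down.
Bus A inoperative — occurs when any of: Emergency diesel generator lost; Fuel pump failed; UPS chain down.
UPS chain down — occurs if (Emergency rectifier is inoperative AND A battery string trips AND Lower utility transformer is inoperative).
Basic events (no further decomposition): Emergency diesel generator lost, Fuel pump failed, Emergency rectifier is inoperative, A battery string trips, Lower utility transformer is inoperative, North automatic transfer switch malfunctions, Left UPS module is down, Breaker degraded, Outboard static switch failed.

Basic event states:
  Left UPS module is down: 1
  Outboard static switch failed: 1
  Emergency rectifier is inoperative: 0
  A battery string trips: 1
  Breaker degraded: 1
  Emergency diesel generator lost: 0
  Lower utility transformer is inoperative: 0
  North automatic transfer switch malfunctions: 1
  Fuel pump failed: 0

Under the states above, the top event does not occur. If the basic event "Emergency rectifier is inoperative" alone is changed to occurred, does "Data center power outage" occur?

Counterfactual: set "Emergency rectifier is inoperative" to occurred.
UPS chain down [AND]: Emergency rectifier is inoperative=occurs, A battery string trips=occurs, Lower utility transformer is inoperative=not → not all inputs occur → does not occur.
Bus A inoperative [OR]: Emergency diesel generator lost=not, Fuel pump failed=not, UPS chain down=not → no input occurs → does not occur.
Distribution tier down [AND]: Bus A inoperative=not, North automatic transfer switch malfunctions=occurs, Left UPS module is down=occurs → not all inputs occur → does not occur.
Utility feed lost [AND]: Breaker degraded=occurs, Outboard static switch failed=occurs → all inputs occur → occurs.
Data center power outage [AND]: Distribution tier down=not, Utility feed lost=occurs → not all inputs occur → does not occur.

No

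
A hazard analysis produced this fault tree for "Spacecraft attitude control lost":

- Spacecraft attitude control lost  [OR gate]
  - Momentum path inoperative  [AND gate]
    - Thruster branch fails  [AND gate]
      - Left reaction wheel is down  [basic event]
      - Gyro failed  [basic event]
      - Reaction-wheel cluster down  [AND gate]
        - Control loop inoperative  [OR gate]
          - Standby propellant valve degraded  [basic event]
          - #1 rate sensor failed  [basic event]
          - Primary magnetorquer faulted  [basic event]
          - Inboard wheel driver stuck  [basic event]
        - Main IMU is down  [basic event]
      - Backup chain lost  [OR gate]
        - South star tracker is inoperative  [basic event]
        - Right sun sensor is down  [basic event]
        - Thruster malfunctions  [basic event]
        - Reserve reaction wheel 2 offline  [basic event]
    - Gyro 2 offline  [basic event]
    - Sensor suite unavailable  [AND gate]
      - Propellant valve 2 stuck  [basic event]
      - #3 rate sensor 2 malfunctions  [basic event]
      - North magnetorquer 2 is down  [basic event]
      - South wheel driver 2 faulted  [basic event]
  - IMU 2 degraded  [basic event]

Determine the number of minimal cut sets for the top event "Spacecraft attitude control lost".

Control loop inoperative [OR]: union of children's cut sets → 4 cut set(s).
Reaction-wheel cluster down [AND]: one cut set from each child combined → 4 × 1 = 4 cut set(s).
Backup chain lost [OR]: union of children's cut sets → 4 cut set(s).
Thruster branch fails [AND]: one cut set from each child combined → 1 × 1 × 4 × 4 = 16 cut set(s).
Sensor suite unavailable [AND]: one cut set from each child combined → 1 × 1 × 1 × 1 = 1 cut set(s).
Momentum path inoperative [AND]: one cut set from each child combined → 16 × 1 × 1 = 16 cut set(s).
Spacecraft attitude control lost [OR]: union of children's cut sets → 17 cut set(s).

17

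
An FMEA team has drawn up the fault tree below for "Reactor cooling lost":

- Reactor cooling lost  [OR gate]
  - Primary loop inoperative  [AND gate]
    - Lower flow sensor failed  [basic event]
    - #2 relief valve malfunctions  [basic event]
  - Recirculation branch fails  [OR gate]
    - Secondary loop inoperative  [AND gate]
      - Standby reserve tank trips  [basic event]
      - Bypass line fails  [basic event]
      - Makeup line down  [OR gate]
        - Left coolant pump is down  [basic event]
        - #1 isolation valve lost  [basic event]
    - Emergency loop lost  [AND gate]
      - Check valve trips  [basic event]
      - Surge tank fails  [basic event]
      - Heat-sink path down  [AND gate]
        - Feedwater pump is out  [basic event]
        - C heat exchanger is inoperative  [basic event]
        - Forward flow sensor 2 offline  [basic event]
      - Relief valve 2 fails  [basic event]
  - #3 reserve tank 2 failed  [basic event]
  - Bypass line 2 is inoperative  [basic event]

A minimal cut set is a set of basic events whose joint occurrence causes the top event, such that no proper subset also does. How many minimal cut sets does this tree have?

Primary loop inoperative [AND]: one cut set from each child combined → 1 × 1 = 1 cut set(s).
Makeup line down [OR]: union of children's cut sets → 2 cut set(s).
Secondary loop inoperative [AND]: one cut set from each child combined → 1 × 1 × 2 = 2 cut set(s).
Heat-sink path down [AND]: one cut set from each child combined → 1 × 1 × 1 = 1 cut set(s).
Emergency loop lost [AND]: one cut set from each child combined → 1 × 1 × 1 × 1 = 1 cut set(s).
Recirculation branch fails [OR]: union of children's cut sets → 3 cut set(s).
Reactor cooling lost [OR]: union of children's cut sets → 6 cut set(s).
Minimal cut sets: {#2 relief valve malfunctions, Lower flow sensor failed}; {Bypass line fails, Left coolant pump is down, Standby reserve tank trips}; {#1 isolation valve lost, Bypass line fails, Standby reserve tank trips}; {C heat exchanger is inoperative, Check valve trips, Feedwater pump is out, Forward flow sensor 2 offline, Relief valve 2 fails, Surge tank fails}; {#3 reserve tank 2 failed}; {Bypass line 2 is inoperative}.

6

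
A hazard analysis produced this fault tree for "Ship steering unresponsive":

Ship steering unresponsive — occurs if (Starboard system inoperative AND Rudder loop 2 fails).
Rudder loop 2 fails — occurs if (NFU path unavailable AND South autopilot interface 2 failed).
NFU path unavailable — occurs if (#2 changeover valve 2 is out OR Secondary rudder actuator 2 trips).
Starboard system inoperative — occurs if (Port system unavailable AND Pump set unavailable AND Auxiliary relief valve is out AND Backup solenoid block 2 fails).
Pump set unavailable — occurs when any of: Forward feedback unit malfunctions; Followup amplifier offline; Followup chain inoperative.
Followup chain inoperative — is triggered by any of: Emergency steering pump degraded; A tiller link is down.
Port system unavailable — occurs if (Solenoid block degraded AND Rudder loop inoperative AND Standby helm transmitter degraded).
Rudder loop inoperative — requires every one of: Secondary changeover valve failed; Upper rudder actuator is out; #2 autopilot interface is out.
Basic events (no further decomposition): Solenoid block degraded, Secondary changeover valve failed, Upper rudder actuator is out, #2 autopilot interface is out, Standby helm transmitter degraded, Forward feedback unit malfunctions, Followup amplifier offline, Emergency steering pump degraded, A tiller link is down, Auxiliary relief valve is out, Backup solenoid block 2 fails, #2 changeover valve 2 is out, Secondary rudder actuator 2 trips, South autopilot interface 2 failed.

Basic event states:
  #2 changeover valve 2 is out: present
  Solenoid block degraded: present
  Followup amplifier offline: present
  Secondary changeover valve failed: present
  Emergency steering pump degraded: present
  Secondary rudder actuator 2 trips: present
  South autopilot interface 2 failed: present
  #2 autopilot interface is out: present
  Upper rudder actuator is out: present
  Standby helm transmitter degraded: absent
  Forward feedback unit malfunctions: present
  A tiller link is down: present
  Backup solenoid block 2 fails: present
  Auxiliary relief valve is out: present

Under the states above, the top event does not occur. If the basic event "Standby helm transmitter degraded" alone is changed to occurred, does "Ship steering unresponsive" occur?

Counterfactual: set "Standby helm transmitter degraded" to occurred.
Rudder loop inoperative [AND]: Secondary changeover valve failed=occurs, Upper rudder actuator is out=occurs, #2 autopilot interface is out=occurs → all inputs occur → occurs.
Port system unavailable [AND]: Solenoid block degraded=occurs, Rudder loop inoperative=occurs, Standby helm transmitter degraded=occurs → all inputs occur → occurs.
Followup chain inoperative [OR]: Emergency steering pump degraded=occurs, A tiller link is down=occurs → at least one input occurs → occurs.
Pump set unavailable [OR]: Forward feedback unit malfunctions=occurs, Followup amplifier offline=occurs, Followup chain inoperative=occurs → at least one input occurs → occurs.
Starboard system inoperative [AND]: Port system unavailable=occurs, Pump set unavailable=occurs, Auxiliary relief valve is out=occurs, Backup solenoid block 2 fails=occurs → all inputs occur → occurs.
NFU path unavailable [OR]: #2 changeover valve 2 is out=occurs, Secondary rudder actuator 2 trips=occurs → at least one input occurs → occurs.
Rudder loop 2 fails [AND]: NFU path unavailable=occurs, South autopilot interface 2 failed=occurs → all inputs occur → occurs.
Ship steering unresponsive [AND]: Starboard system inoperative=occurs, Rudder loop 2 fails=occurs → all inputs occur → occurs.

Yes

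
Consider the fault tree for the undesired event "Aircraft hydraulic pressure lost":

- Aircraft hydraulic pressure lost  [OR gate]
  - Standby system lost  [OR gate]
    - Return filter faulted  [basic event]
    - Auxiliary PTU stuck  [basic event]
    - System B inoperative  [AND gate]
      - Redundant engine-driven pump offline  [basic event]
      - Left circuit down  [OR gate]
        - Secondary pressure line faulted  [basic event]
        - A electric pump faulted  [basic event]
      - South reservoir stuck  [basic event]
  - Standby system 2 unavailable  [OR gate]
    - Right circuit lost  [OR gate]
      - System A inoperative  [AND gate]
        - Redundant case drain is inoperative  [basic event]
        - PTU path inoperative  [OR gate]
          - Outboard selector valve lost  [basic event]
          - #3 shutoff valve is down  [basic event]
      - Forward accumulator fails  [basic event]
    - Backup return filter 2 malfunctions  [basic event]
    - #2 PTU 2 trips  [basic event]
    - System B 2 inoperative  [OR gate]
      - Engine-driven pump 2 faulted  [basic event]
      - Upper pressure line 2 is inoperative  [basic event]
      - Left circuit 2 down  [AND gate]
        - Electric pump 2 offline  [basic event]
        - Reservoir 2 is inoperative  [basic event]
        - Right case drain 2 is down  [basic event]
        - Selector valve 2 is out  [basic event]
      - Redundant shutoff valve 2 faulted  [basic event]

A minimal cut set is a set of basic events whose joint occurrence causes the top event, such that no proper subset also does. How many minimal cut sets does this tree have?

Left circuit down [OR]: union of children's cut sets → 2 cut set(s).
System B inoperative [AND]: one cut set from each child combined → 1 × 2 × 1 = 2 cut set(s).
Standby system lost [OR]: union of children's cut sets → 4 cut set(s).
PTU path inoperative [OR]: union of children's cut sets → 2 cut set(s).
System A inoperative [AND]: one cut set from each child combined → 1 × 2 = 2 cut set(s).
Right circuit lost [OR]: union of children's cut sets → 3 cut set(s).
Left circuit 2 down [AND]: one cut set from each child combined → 1 × 1 × 1 × 1 = 1 cut set(s).
System B 2 inoperative [OR]: union of children's cut sets → 4 cut set(s).
Standby system 2 unavailable [OR]: union of children's cut sets → 9 cut set(s).
Aircraft hydraulic pressure lost [OR]: union of children's cut sets → 13 cut set(s).

13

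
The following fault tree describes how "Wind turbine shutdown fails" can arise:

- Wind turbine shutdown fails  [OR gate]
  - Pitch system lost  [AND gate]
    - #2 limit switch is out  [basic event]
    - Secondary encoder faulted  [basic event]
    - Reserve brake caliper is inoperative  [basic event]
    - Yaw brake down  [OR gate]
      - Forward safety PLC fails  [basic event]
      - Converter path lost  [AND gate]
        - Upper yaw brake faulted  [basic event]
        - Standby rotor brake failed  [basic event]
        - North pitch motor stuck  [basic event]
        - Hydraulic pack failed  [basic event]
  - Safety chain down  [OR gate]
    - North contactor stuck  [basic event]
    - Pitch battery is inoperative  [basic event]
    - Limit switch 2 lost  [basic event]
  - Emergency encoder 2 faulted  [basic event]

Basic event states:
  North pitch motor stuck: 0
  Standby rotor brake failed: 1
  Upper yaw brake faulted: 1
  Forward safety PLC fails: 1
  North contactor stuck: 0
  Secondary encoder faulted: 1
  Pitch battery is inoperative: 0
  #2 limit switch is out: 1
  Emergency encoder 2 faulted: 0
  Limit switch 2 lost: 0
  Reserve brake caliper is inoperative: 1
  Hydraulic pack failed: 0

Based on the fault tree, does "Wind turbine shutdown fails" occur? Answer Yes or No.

Converter path lost [AND]: Upper yaw brake faulted=occurs, Standby rotor brake failed=occurs, North pitch motor stuck=not, Hydraulic pack failed=not → not all inputs occur → does not occur.
Yaw brake down [OR]: Forward safety PLC fails=occurs, Converter path lost=not → at least one input occurs → occurs.
Pitch system lost [AND]: #2 limit switch is out=occurs, Secondary encoder faulted=occurs, Reserve brake caliper is inoperative=occurs, Yaw brake down=occurs → all inputs occur → occurs.
Safety chain down [OR]: North contactor stuck=not, Pitch battery is inoperative=not, Limit switch 2 lost=not → no input occurs → does not occur.
Wind turbine shutdown fails [OR]: Pitch system lost=occurs, Safety chain down=not, Emergency encoder 2 faulted=not → at least one input occurs → occurs.

Yes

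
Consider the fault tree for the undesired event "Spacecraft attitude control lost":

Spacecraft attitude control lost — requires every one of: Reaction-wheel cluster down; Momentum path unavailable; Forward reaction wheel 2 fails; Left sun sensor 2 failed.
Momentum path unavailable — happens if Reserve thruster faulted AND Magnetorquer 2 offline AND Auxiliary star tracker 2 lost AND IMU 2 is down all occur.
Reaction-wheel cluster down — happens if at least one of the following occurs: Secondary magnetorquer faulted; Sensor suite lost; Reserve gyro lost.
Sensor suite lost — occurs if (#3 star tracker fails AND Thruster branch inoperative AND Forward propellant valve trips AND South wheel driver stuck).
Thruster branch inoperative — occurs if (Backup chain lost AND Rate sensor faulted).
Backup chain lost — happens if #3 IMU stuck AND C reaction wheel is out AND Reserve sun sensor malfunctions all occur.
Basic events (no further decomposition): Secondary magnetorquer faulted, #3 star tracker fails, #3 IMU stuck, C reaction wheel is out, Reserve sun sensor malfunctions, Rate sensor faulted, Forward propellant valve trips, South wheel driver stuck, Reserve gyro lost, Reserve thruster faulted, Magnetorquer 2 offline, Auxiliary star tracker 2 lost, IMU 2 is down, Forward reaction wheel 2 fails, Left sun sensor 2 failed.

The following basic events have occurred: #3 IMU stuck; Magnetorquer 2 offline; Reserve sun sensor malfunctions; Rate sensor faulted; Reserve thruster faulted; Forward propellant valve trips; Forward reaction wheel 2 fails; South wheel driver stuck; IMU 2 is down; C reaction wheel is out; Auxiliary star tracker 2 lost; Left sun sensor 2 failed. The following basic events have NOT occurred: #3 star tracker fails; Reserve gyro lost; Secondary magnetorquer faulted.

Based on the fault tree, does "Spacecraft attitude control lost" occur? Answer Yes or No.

No

Backup chain lost [AND]: #3 IMU stuck=occurs, C reaction wheel is out=occurs, Reserve sun sensor malfunctions=occurs → all inputs occur → occurs.
Thruster branch inoperative [AND]: Backup chain lost=occurs, Rate sensor faulted=occurs → all inputs occur → occurs.
Sensor suite lost [AND]: #3 star tracker fails=not, Thruster branch inoperative=occurs, Forward propellant valve trips=occurs, South wheel driver stuck=occurs → not all inputs occur → does not occur.
Reaction-wheel cluster down [OR]: Secondary magnetorquer faulted=not, Sensor suite lost=not, Reserve gyro lost=not → no input occurs → does not occur.
Momentum path unavailable [AND]: Reserve thruster faulted=occurs, Magnetorquer 2 offline=occurs, Auxiliary star tracker 2 lost=occurs, IMU 2 is down=occurs → all inputs occur → occurs.
Spacecraft attitude control lost [AND]: Reaction-wheel cluster down=not, Momentum path unavailable=occurs, Forward reaction wheel 2 fails=occurs, Left sun sensor 2 failed=occurs → not all inputs occur → does not occur.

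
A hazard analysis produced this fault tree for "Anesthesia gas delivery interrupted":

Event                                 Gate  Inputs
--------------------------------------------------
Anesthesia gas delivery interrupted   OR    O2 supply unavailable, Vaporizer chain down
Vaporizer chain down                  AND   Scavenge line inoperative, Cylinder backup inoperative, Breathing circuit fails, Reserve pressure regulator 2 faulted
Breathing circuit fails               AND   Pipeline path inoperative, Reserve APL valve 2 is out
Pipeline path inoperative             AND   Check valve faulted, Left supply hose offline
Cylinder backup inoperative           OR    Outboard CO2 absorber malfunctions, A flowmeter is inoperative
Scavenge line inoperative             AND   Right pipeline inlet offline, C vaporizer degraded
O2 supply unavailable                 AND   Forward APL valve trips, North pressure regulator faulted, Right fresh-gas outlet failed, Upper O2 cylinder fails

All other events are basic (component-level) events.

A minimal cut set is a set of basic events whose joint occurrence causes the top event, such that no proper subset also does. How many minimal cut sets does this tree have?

O2 supply unavailable [AND]: one cut set from each child combined → 1 × 1 × 1 × 1 = 1 cut set(s).
Scavenge line inoperative [AND]: one cut set from each child combined → 1 × 1 = 1 cut set(s).
Cylinder backup inoperative [OR]: union of children's cut sets → 2 cut set(s).
Pipeline path inoperative [AND]: one cut set from each child combined → 1 × 1 = 1 cut set(s).
Breathing circuit fails [AND]: one cut set from each child combined → 1 × 1 = 1 cut set(s).
Vaporizer chain down [AND]: one cut set from each child combined → 1 × 2 × 1 × 1 = 2 cut set(s).
Anesthesia gas delivery interrupted [OR]: union of children's cut sets → 3 cut set(s).
Minimal cut sets: {Forward APL valve trips, North pressure regulator faulted, Right fresh-gas outlet failed, Upper O2 cylinder fails}; {C vaporizer degraded, Check valve faulted, Left supply hose offline, Outboard CO2 absorber malfunctions, Reserve APL valve 2 is out, Reserve pressure regulator 2 faulted, Right pipeline inlet offline}; {A flowmeter is inoperative, C vaporizer degraded, Check valve faulted, Left supply hose offline, Reserve APL valve 2 is out, Reserve pressure regulator 2 faulted, Right pipeline inlet offline}.

3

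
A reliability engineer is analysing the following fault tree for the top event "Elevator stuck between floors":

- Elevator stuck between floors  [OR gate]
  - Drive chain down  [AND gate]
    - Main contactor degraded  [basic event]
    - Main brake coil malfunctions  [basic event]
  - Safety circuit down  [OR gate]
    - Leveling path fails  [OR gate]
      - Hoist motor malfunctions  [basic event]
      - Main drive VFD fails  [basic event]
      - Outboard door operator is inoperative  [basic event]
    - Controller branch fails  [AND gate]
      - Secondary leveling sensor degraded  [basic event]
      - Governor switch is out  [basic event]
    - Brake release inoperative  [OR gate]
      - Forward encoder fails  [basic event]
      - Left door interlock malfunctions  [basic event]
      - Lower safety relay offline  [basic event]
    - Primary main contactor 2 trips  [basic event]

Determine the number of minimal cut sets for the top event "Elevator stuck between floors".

Drive chain down [AND]: one cut set from each child combined → 1 × 1 = 1 cut set(s).
Leveling path fails [OR]: union of children's cut sets → 3 cut set(s).
Controller branch fails [AND]: one cut set from each child combined → 1 × 1 = 1 cut set(s).
Brake release inoperative [OR]: union of children's cut sets → 3 cut set(s).
Safety circuit down [OR]: union of children's cut sets → 8 cut set(s).
Elevator stuck between floors [OR]: union of children's cut sets → 9 cut set(s).
Minimal cut sets: {Main brake coil malfunctions, Main contactor degraded}; {Hoist motor malfunctions}; {Main drive VFD fails}; {Outboard door operator is inoperative}; {Governor switch is out, Secondary leveling sensor degraded}; {Forward encoder fails}; {Left door interlock malfunctions}; {Lower safety relay offline}; {Primary main contactor 2 trips}.

9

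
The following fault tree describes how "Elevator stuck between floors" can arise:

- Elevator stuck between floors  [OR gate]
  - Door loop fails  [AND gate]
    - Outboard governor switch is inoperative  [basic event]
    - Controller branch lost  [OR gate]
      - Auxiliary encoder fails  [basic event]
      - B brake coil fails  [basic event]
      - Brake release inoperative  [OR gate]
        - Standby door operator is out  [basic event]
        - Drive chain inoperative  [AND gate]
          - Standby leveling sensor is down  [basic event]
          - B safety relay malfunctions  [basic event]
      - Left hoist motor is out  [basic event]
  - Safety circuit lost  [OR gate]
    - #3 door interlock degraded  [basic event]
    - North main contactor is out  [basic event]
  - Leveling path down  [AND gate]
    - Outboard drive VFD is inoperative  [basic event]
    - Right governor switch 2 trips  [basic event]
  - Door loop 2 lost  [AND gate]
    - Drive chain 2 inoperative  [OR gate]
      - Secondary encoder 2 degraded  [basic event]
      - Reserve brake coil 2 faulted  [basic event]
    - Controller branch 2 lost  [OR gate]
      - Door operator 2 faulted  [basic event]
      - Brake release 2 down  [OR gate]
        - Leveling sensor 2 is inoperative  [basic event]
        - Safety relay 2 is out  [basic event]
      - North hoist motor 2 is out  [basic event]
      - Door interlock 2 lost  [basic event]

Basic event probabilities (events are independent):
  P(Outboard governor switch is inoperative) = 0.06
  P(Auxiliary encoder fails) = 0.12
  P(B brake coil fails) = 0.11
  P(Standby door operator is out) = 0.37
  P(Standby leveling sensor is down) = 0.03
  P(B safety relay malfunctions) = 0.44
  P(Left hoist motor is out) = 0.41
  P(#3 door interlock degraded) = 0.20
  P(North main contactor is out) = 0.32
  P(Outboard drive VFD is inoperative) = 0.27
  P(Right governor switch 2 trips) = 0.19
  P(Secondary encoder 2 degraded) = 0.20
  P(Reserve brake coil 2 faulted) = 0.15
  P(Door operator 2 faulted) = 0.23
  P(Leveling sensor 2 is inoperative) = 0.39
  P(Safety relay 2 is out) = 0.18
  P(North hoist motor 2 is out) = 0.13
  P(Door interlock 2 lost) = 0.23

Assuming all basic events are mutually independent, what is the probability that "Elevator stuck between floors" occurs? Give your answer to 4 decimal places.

P(Drive chain inoperative) [AND] = 0.03 × 0.44 = 0.013200
P(Brake release inoperative) [OR] = 1 − (1−0.37) × (1−0.013200) = 0.378316
P(Controller branch lost) [OR] = 1 − (1−0.12) × (1−0.11) × (1−0.378316) × (1−0.41) = 0.712727
P(Door loop fails) [AND] = 0.06 × 0.712727 = 0.042764
P(Safety circuit lost) [OR] = 1 − (1−0.20) × (1−0.32) = 0.456000
P(Leveling path down) [AND] = 0.27 × 0.19 = 0.051300
P(Drive chain 2 inoperative) [OR] = 1 − (1−0.20) × (1−0.15) = 0.320000
P(Brake release 2 down) [OR] = 1 − (1−0.39) × (1−0.18) = 0.499800
P(Controller branch 2 lost) [OR] = 1 − (1−0.23) × (1−0.499800) × (1−0.13) × (1−0.23) = 0.741985
P(Door loop 2 lost) [AND] = 0.320000 × 0.741985 = 0.237435
P(Elevator stuck between floors) [OR] = 1 − (1−0.042764) × (1−0.456000) × (1−0.051300) × (1−0.237435) = 0.623276
Rounded to 4 decimal places: P(Elevator stuck between floors) ≈ 0.6233.

0.6233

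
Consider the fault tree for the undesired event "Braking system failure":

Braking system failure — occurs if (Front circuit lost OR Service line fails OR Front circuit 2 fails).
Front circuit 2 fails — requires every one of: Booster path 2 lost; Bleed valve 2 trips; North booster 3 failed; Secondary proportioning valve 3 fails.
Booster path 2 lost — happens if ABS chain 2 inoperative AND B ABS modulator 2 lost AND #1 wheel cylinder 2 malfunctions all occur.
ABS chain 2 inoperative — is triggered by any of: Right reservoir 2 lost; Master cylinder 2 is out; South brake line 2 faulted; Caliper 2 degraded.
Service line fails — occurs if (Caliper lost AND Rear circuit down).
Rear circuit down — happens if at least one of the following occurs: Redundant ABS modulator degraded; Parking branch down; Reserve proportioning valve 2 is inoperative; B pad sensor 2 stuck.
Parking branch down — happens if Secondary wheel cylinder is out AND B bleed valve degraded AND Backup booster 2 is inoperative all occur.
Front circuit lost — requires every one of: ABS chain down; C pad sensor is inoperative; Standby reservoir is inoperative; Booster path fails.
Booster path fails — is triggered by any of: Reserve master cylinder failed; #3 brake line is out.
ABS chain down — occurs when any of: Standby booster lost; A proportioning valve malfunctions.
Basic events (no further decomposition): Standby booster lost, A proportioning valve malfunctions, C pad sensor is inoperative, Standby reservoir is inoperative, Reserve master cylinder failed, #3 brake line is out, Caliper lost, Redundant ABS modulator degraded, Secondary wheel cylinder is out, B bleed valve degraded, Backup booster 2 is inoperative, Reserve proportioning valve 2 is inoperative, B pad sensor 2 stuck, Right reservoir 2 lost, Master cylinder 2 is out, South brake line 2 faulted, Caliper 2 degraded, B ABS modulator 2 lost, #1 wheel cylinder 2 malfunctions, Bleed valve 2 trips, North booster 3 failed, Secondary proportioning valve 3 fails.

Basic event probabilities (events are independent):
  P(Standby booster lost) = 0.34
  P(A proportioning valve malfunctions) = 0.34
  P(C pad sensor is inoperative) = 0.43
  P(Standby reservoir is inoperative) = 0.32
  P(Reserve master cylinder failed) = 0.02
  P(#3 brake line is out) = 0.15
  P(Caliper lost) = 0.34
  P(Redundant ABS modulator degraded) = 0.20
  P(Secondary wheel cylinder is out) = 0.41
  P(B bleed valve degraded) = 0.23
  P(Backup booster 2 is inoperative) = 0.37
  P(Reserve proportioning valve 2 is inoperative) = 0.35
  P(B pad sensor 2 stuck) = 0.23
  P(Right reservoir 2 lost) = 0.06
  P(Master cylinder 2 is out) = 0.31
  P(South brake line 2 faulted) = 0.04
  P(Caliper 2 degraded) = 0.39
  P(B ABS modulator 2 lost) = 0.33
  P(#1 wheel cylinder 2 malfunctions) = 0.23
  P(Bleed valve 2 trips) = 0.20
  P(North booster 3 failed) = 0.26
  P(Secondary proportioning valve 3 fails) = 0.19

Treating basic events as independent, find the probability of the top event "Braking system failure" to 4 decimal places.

0.2192

P(ABS chain down) [OR] = 1 − (1−0.34) × (1−0.34) = 0.564400
P(Booster path fails) [OR] = 1 − (1−0.02) × (1−0.15) = 0.167000
P(Front circuit lost) [AND] = 0.564400 × 0.43 × 0.32 × 0.167000 = 0.012969
P(Parking branch down) [AND] = 0.41 × 0.23 × 0.37 = 0.034891
P(Rear circuit down) [OR] = 1 − (1−0.20) × (1−0.034891) × (1−0.35) × (1−0.23) = 0.613570
P(Service line fails) [AND] = 0.34 × 0.613570 = 0.208614
P(ABS chain 2 inoperative) [OR] = 1 − (1−0.06) × (1−0.31) × (1−0.04) × (1−0.39) = 0.620180
P(Booster path 2 lost) [AND] = 0.620180 × 0.33 × 0.23 = 0.047072
P(Front circuit 2 fails) [AND] = 0.047072 × 0.20 × 0.26 × 0.19 = 0.000465
P(Braking system failure) [OR] = 1 − (1−0.012969) × (1−0.208614) × (1−0.000465) = 0.219241
Rounded to 4 decimal places: P(Braking system failure) ≈ 0.2192.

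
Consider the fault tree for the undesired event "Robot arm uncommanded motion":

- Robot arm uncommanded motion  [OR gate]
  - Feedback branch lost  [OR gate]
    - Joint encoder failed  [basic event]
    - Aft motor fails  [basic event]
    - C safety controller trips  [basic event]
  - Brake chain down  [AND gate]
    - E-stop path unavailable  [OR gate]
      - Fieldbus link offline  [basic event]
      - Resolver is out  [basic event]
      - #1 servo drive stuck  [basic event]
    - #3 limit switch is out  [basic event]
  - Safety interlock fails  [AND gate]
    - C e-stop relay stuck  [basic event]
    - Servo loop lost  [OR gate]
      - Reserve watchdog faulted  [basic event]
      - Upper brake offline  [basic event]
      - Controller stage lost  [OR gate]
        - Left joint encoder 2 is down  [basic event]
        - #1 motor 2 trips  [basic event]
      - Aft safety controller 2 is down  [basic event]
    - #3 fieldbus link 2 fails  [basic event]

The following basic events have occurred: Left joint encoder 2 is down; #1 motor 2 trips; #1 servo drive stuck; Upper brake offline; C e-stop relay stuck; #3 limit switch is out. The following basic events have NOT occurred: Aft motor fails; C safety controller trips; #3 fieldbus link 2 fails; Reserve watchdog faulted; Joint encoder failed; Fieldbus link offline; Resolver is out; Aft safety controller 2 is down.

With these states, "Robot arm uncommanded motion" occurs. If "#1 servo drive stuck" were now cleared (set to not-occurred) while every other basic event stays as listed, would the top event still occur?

Counterfactual: set "#1 servo drive stuck" to not occurred.
Feedback branch lost [OR]: Joint encoder failed=not, Aft motor fails=not, C safety controller trips=not → no input occurs → does not occur.
E-stop path unavailable [OR]: Fieldbus link offline=not, Resolver is out=not, #1 servo drive stuck=not → no input occurs → does not occur.
Brake chain down [AND]: E-stop path unavailable=not, #3 limit switch is out=occurs → not all inputs occur → does not occur.
Controller stage lost [OR]: Left joint encoder 2 is down=occurs, #1 motor 2 trips=occurs → at least one input occurs → occurs.
Servo loop lost [OR]: Reserve watchdog faulted=not, Upper brake offline=occurs, Controller stage lost=occurs, Aft safety controller 2 is down=not → at least one input occurs → occurs.
Safety interlock fails [AND]: C e-stop relay stuck=occurs, Servo loop lost=occurs, #3 fieldbus link 2 fails=not → not all inputs occur → does not occur.
Robot arm uncommanded motion [OR]: Feedback branch lost=not, Brake chain down=not, Safety interlock fails=not → no input occurs → does not occur.

No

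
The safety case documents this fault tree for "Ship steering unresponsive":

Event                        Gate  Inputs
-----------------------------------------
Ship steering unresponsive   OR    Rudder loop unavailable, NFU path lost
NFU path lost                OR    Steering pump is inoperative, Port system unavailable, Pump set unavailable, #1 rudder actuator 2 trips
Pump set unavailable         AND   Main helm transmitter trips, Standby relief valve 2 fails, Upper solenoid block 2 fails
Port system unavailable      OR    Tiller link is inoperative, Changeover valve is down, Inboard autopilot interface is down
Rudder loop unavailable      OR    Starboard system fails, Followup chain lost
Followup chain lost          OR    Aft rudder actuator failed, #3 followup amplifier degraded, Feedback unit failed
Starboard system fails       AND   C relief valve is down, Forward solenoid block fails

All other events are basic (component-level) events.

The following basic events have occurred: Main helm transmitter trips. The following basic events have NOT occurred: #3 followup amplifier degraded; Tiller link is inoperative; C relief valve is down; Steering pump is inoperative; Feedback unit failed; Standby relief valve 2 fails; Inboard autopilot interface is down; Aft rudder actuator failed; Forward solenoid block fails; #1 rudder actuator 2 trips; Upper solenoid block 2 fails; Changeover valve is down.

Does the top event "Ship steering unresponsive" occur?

Starboard system fails [AND]: C relief valve is down=not, Forward solenoid block fails=not → not all inputs occur → does not occur.
Followup chain lost [OR]: Aft rudder actuator failed=not, #3 followup amplifier degraded=not, Feedback unit failed=not → no input occurs → does not occur.
Rudder loop unavailable [OR]: Starboard system fails=not, Followup chain lost=not → no input occurs → does not occur.
Port system unavailable [OR]: Tiller link is inoperative=not, Changeover valve is down=not, Inboard autopilot interface is down=not → no input occurs → does not occur.
Pump set unavailable [AND]: Main helm transmitter trips=occurs, Standby relief valve 2 fails=not, Upper solenoid block 2 fails=not → not all inputs occur → does not occur.
NFU path lost [OR]: Steering pump is inoperative=not, Port system unavailable=not, Pump set unavailable=not, #1 rudder actuator 2 trips=not → no input occurs → does not occur.
Ship steering unresponsive [OR]: Rudder loop unavailable=not, NFU path lost=not → no input occurs → does not occur.

No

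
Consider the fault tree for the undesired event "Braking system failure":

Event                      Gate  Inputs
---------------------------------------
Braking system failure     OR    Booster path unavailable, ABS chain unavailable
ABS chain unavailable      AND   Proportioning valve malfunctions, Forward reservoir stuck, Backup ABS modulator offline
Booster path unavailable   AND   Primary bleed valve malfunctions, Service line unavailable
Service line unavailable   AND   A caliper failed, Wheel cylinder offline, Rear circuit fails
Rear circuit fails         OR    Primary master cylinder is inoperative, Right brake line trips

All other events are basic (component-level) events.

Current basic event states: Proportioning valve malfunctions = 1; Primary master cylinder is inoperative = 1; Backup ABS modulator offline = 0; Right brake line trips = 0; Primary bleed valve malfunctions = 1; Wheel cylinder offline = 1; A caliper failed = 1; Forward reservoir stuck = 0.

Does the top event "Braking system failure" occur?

Yes

Rear circuit fails [OR]: Primary master cylinder is inoperative=occurs, Right brake line trips=not → at least one input occurs → occurs.
Service line unavailable [AND]: A caliper failed=occurs, Wheel cylinder offline=occurs, Rear circuit fails=occurs → all inputs occur → occurs.
Booster path unavailable [AND]: Primary bleed valve malfunctions=occurs, Service line unavailable=occurs → all inputs occur → occurs.
ABS chain unavailable [AND]: Proportioning valve malfunctions=occurs, Forward reservoir stuck=not, Backup ABS modulator offline=not → not all inputs occur → does not occur.
Braking system failure [OR]: Booster path unavailable=occurs, ABS chain unavailable=not → at least one input occurs → occurs.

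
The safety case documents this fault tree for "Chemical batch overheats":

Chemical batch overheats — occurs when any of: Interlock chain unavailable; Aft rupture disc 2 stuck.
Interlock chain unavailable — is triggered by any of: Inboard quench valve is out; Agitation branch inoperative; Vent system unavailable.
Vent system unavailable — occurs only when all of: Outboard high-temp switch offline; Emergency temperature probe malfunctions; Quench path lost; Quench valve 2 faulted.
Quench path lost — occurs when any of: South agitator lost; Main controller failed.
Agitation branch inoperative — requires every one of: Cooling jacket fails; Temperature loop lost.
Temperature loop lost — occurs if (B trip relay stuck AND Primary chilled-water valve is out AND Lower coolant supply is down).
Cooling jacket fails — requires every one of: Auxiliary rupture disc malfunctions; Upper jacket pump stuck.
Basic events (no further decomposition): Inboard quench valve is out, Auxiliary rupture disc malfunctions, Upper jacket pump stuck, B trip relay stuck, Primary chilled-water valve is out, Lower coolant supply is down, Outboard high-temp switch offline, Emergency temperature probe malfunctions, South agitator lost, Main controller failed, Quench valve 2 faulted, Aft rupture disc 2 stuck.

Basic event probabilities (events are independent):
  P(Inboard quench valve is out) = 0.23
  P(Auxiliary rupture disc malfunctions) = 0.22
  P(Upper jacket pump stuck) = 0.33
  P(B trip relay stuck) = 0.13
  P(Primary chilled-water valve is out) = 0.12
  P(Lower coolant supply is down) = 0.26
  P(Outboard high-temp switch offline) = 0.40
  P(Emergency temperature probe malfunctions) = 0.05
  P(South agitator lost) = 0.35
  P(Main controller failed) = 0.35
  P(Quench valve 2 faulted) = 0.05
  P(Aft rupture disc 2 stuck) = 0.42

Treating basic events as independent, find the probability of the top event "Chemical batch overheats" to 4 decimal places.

P(Cooling jacket fails) [AND] = 0.22 × 0.33 = 0.072600
P(Temperature loop lost) [AND] = 0.13 × 0.12 × 0.26 = 0.004056
P(Agitation branch inoperative) [AND] = 0.072600 × 0.004056 = 0.000294
P(Quench path lost) [OR] = 1 − (1−0.35) × (1−0.35) = 0.577500
P(Vent system unavailable) [AND] = 0.40 × 0.05 × 0.577500 × 0.05 = 0.000578
P(Interlock chain unavailable) [OR] = 1 − (1−0.23) × (1−0.000294) × (1−0.000578) = 0.230671
P(Chemical batch overheats) [OR] = 1 − (1−0.230671) × (1−0.42) = 0.553789
Rounded to 4 decimal places: P(Chemical batch overheats) ≈ 0.5538.

0.5538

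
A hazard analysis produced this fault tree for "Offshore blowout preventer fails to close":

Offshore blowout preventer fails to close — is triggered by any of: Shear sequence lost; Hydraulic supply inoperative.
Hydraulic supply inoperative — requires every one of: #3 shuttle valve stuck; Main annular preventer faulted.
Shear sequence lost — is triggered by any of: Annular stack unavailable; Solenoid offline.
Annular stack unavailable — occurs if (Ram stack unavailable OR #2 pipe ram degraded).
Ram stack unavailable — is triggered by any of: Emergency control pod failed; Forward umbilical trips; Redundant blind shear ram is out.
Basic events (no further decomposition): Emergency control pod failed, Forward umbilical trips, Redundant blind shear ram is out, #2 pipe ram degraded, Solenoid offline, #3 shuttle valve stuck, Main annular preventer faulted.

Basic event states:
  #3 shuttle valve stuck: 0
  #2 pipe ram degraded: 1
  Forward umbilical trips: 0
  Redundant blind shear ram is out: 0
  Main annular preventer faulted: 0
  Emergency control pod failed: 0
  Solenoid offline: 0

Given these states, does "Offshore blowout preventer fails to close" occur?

Yes

Ram stack unavailable [OR]: Emergency control pod failed=not, Forward umbilical trips=not, Redundant blind shear ram is out=not → no input occurs → does not occur.
Annular stack unavailable [OR]: Ram stack unavailable=not, #2 pipe ram degraded=occurs → at least one input occurs → occurs.
Shear sequence lost [OR]: Annular stack unavailable=occurs, Solenoid offline=not → at least one input occurs → occurs.
Hydraulic supply inoperative [AND]: #3 shuttle valve stuck=not, Main annular preventer faulted=not → not all inputs occur → does not occur.
Offshore blowout preventer fails to close [OR]: Shear sequence lost=occurs, Hydraulic supply inoperative=not → at least one input occurs → occurs.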